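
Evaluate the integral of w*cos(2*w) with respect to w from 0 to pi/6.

Integrate by parts once (u = w, dv = cos(2*w) dw).
An antiderivative is F(w) = w*sin(2*w)/2 + cos(2*w)/4.
Then F(pi/6) - F(0) = (1/8 + sqrt(3)*pi/24) - (1/4) = -1/8 + sqrt(3)*pi/24.

-1/8 + sqrt(3)*pi/24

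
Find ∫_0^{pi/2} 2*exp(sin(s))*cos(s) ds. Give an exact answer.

Let u = sin(s), so du = cos(s) ds. When s = 0, u = 0; when s = pi/2, u = 1.
The integral becomes 2·∫ exp(u) du from 0 to 1, with antiderivative 2*exp(u).
Back in s: F(s) = 2*exp(sin(s)).
Then F(pi/2) - F(0) = (2*E) - (2) = -2 + 2*E.

-2 + 2*E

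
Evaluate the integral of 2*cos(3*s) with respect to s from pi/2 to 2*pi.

2/3

An antiderivative is F(s) = 2*sin(3*s)/3.
Then F(2*pi) - F(pi/2) = (0) - (-2/3) = 2/3.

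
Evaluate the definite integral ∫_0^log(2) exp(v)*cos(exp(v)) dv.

-sin(1) + sin(2)

Let u = exp(v), so du = exp(v) dv. When v = 0, u = 1; when v = log(2), u = 2.
The integral becomes ∫ cos(u) du from 1 to 2, with antiderivative sin(u).
Back in v: F(v) = sin(exp(v)).
Then F(log(2)) - F(0) = (sin(2)) - (sin(1)) = -sin(1) + sin(2).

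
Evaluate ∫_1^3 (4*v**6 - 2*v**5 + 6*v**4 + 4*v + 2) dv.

By the power rule, an antiderivative is F(v) = 4*v**7/7 - v**6/3 + 6*v**5/5 + 2*v**2 + 2*v.
Then F(3) - F(1) = (46281/35) - (571/105) = 138272/105.

138272/105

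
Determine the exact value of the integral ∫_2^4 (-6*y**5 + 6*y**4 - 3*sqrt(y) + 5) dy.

-14238/5 + 4*sqrt(2)

By the power rule, an antiderivative is F(y) = -y**6 + 6*y**5/5 - 2*y**(3/2) + 5*y.
Then F(4) - F(2) = (-14316/5) - (-78/5 - 4*sqrt(2)) = -14238/5 + 4*sqrt(2).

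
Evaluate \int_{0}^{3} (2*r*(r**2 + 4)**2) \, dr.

Let u = r**2 + 4, so du = 2*r dr. When r = 0, u = 4; when r = 3, u = 13.
The integral becomes ∫ u**2 du from 4 to 13, with antiderivative u**3/3.
Back in r: F(r) = (r**2 + 4)**3/3.
Then F(3) - F(0) = (2197/3) - (64/3) = 711.

711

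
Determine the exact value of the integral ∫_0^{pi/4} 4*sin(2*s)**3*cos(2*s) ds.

1/2

Let u = sin(2*s), so du = 2*cos(2*s) ds. When s = 0, u = 0; when s = pi/4, u = 1.
The integral becomes 2·∫ u**3 du from 0 to 1, with antiderivative u**4/2.
Back in s: F(s) = sin(2*s)**4/2.
Then F(pi/4) - F(0) = (1/2) - (0) = 1/2.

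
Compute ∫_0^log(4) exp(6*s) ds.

Let u = exp(s), so du = exp(s) ds. When s = 0, u = 1; when s = log(4), u = 4.
The integral becomes ∫ u**5 du from 1 to 4, with antiderivative u**6/6.
Back in s: F(s) = exp(6*s)/6.
Then F(log(4)) - F(0) = (2048/3) - (1/6) = 1365/2.

1365/2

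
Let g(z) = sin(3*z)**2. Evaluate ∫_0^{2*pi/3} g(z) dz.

pi/3

Use the identity sin^2(3*z) = (1 - cos(6*z))/2.
An antiderivative is F(z) = z/2 - sin(6*z)/12.
Then F(2*pi/3) - F(0) = (pi/3) - (0) = pi/3.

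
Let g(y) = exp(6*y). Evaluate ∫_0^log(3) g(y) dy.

Let u = exp(y), so du = exp(y) dy. When y = 0, u = 1; when y = log(3), u = 3.
The integral becomes ∫ u**5 du from 1 to 3, with antiderivative u**6/6.
Back in y: F(y) = exp(6*y)/6.
Then F(log(3)) - F(0) = (243/2) - (1/6) = 364/3.

364/3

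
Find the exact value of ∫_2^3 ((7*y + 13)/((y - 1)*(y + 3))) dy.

Factor the denominator: y**2 + 2*y - 3 = (y + 3)(y - 1).
Partial fractions: (7*y + 13)/((y - 1)*(y + 3)) = 2/(y + 3) + 5/(y - 1).
An antiderivative is F(y) = 5*log(y - 1) + 2*log(y + 3).
Then F(3) - F(2) = (2*log(3) + 7*log(2)) - (log(25)) = -2*log(5) + 2*log(3) + 7*log(2).

-2*log(5) + 2*log(3) + 7*log(2)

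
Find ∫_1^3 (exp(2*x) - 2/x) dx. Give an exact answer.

-exp(2)/2 - log(9) + exp(6)/2

An antiderivative is F(x) = exp(2*x)/2 - 2*log(x).
Then F(3) - F(1) = (-log(9) + exp(6)/2) - (exp(2)/2) = -exp(2)/2 - log(9) + exp(6)/2.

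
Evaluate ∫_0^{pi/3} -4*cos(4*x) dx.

An antiderivative is F(x) = -sin(4*x).
Then F(pi/3) - F(0) = (sqrt(3)/2) - (0) = sqrt(3)/2.

sqrt(3)/2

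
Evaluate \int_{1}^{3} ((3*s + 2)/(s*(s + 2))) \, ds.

log(25/3)

Factor the denominator: s**2 + 2*s = (s + 2)s.
Partial fractions: (3*s + 2)/(s*(s + 2)) = 2/(s + 2) + 1/s.
An antiderivative is F(s) = log(s) + 2*log(s + 2).
Then F(3) - F(1) = (log(75)) - (log(9)) = log(25/3).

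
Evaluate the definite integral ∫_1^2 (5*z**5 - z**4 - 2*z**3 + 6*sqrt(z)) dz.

8*sqrt(2) + 174/5

By the power rule, an antiderivative is F(z) = 5*z**6/6 - z**5/5 - z**4/2 + 4*z**(3/2).
Then F(2) - F(1) = (8*sqrt(2) + 584/15) - (62/15) = 8*sqrt(2) + 174/5.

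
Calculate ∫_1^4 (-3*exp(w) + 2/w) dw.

An antiderivative is F(w) = -3*exp(w) + 2*log(w).
Then F(4) - F(1) = (-3*exp(4) + log(16)) - (-3*exp(1)) = -3*exp(4) + log(16) + 3*exp(1).

-3*exp(4) + log(16) + 3*exp(1)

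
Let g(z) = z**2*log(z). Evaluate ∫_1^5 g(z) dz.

Integrate by parts once (u = ln z, dv = z**2 dz).
An antiderivative is F(z) = z**3*(3*log(z) - 1)/9.
Then F(5) - F(1) = (-125/9 + 125*log(5)/3) - (-1/9) = -124/9 + 125*log(5)/3.

-124/9 + 125*log(5)/3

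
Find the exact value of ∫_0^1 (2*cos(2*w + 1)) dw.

Let u = 2*w + 1, so du = 2 dw. When w = 0, u = 1; when w = 1, u = 3.
The integral becomes ∫ cos(u) du from 1 to 3, with antiderivative sin(u).
Back in w: F(w) = sin(2*w + 1).
Then F(1) - F(0) = (sin(3)) - (sin(1)) = -sin(1) + sin(3).

-sin(1) + sin(3)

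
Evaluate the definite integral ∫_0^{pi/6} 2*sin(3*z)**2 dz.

pi/6

Use the identity sin^2(3*z) = (1 - cos(6*z))/2.
An antiderivative is F(z) = z - sin(6*z)/6.
Then F(pi/6) - F(0) = (pi/6) - (0) = pi/6.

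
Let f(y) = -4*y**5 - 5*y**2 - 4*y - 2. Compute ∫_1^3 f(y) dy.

-1646/3

By the power rule, an antiderivative is F(y) = -2*y**6/3 - 5*y**3/3 - 2*y**2 - 2*y.
Then F(3) - F(1) = (-555) - (-19/3) = -1646/3.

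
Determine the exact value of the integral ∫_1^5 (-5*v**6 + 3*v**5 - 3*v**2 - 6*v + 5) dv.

-337168/7

By the power rule, an antiderivative is F(v) = -5*v**7/7 + v**6/2 - v**3 - 3*v**2 + 5*v.
Then F(5) - F(1) = (-674325/14) - (11/14) = -337168/7.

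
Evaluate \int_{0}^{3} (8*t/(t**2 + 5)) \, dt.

-4*log(5) + 4*log(2) + 4*log(7)

Let u = t**2 + 5, so du = 2*t dt. When t = 0, u = 5; when t = 3, u = 14.
The integral becomes 4·∫ 1/u du from 5 to 14, with antiderivative 4*log(u).
Back in t: F(t) = 4*log(t**2 + 5).
Then F(3) - F(0) = (4*log(2) + 4*log(7)) - (4*log(5)) = -4*log(5) + 4*log(2) + 4*log(7).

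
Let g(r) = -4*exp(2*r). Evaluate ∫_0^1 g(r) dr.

An antiderivative is F(r) = -2*exp(2*r).
Then F(1) - F(0) = (-2*exp(2)) - (-2) = 2 - 2*exp(2).

2 - 2*exp(2)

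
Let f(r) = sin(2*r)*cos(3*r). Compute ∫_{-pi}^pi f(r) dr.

0

Use the identity sin(2*r)cos(3*r) = [sin(5*r) + sin(-r)]/2.
An antiderivative is F(r) = cos(r)/2 - cos(5*r)/10.
Then F(pi) - F(-pi) = (-2/5) - (-2/5) = 0.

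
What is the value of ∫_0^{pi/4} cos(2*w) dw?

An antiderivative is F(w) = sin(2*w)/2.
Then F(pi/4) - F(0) = (1/2) - (0) = 1/2.

1/2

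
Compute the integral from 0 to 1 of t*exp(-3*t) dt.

(-4 + exp(3))*exp(-3)/9

Integrate by parts once (u = t, dv = exp(-3*t) dt).
An antiderivative is F(t) = (-3*t - 1)*exp(-3*t)/9.
Then F(1) - F(0) = (-4*exp(-3)/9) - (-1/9) = (-4 + exp(3))*exp(-3)/9.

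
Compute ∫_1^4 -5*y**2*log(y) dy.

Integrate by parts once (u = ln y, dv = -5*y**2 dy).
An antiderivative is F(y) = -5*y**3*(3*log(y) - 1)/9.
Then F(4) - F(1) = (320/9 - 640*log(2)/3) - (5/9) = 35 - 640*log(2)/3.

35 - 640*log(2)/3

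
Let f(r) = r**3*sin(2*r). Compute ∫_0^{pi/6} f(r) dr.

Integrate by parts 3 times (u = r^3, dv = sin(2*r) dr).
An antiderivative is F(r) = -r**3*cos(2*r)/2 + 3*r**2*sin(2*r)/4 + 3*r*cos(2*r)/4 - 3*sin(2*r)/8.
Then F(pi/6) - F(0) = (-3*sqrt(3)/16 - pi**3/864 + sqrt(3)*pi**2/96 + pi/16) - (0) = -3*sqrt(3)/16 - pi**3/864 + sqrt(3)*pi**2/96 + pi/16.

-3*sqrt(3)/16 - pi**3/864 + sqrt(3)*pi**2/96 + pi/16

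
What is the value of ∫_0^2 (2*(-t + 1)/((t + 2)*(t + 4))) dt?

-5*log(3) + 8*log(2)

Factor the denominator: t**2 + 6*t + 8 = (t + 4)(t + 2).
Partial fractions: 2*(-t + 1)/((t + 2)*(t + 4)) = -5/(t + 4) + 3/(t + 2).
An antiderivative is F(t) = 3*log(t + 2) - 5*log(t + 4).
Then F(2) - F(0) = (-5*log(3) + log(2)) - (-7*log(2)) = -5*log(3) + 8*log(2).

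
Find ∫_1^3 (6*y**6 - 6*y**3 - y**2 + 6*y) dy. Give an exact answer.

37150/21

By the power rule, an antiderivative is F(y) = 6*y**7/7 - 3*y**4/2 - y**3/3 + 3*y**2.
Then F(3) - F(1) = (24795/14) - (85/42) = 37150/21.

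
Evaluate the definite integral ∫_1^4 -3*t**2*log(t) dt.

21 - 128*log(2)

Integrate by parts once (u = ln t, dv = -3*t**2 dt).
An antiderivative is F(t) = -t**3*(3*log(t) - 1)/3.
Then F(4) - F(1) = (64/3 - 128*log(2)) - (1/3) = 21 - 128*log(2).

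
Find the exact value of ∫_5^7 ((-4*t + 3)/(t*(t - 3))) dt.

Factor the denominator: t**2 - 3*t = t(t - 3).
Partial fractions: (-4*t + 3)/(t*(t - 3)) = -1/t - 3/(t - 3).
An antiderivative is F(t) = -log(t) - 3*log(t - 3).
Then F(7) - F(5) = (-6*log(2) - log(7)) - (-log(40)) = log(5/56).

log(5/56)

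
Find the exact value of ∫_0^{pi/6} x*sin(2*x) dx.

Integrate by parts once (u = x, dv = sin(2*x) dx).
An antiderivative is F(x) = -x*cos(2*x)/2 + sin(2*x)/4.
Then F(pi/6) - F(0) = (-pi/24 + sqrt(3)/8) - (0) = -pi/24 + sqrt(3)/8.

-pi/24 + sqrt(3)/8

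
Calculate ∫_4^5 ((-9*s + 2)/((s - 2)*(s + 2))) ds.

Factor the denominator: s**2 - 4 = (s + 2)(s - 2).
Partial fractions: (-9*s + 2)/((s - 2)*(s + 2)) = -5/(s + 2) - 4/(s - 2).
An antiderivative is F(s) = -4*log(s - 2) - 5*log(s + 2).
Then F(5) - F(4) = (-5*log(7) - 4*log(3)) - (-9*log(2) - 5*log(3)) = -5*log(7) + log(3) + 9*log(2).

-5*log(7) + log(3) + 9*log(2)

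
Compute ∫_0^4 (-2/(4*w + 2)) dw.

-log(3)

An antiderivative is F(w) = -log(4*w + 2)/2.
Then F(4) - F(0) = (-log(18)/2) - (-log(2)/2) = -log(3).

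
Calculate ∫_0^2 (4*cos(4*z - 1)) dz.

Let u = 4*z - 1, so du = 4 dz. When z = 0, u = -1; when z = 2, u = 7.
The integral becomes ∫ cos(u) du from -1 to 7, with antiderivative sin(u).
Back in z: F(z) = sin(4*z - 1).
Then F(2) - F(0) = (sin(7)) - (-sin(1)) = sin(7) + sin(1).

sin(7) + sin(1)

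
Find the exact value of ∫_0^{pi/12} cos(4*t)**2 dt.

Use the identity cos^2(4*t) = (1 + cos(8*t))/2.
An antiderivative is F(t) = t/2 + sin(8*t)/16.
Then F(pi/12) - F(0) = (sqrt(3)/32 + pi/24) - (0) = sqrt(3)/32 + pi/24.

sqrt(3)/32 + pi/24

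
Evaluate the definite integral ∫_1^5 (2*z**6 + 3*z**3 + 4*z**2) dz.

By the power rule, an antiderivative is F(z) = 2*z**7/7 + 3*z**4/4 + 4*z**3/3.
Then F(5) - F(1) = (1928375/84) - (199/84) = 482044/21.

482044/21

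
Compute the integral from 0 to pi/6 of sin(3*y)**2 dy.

pi/12

Use the identity sin^2(3*y) = (1 - cos(6*y))/2.
An antiderivative is F(y) = y/2 - sin(6*y)/12.
Then F(pi/6) - F(0) = (pi/12) - (0) = pi/12.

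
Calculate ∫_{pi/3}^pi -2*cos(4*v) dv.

An antiderivative is F(v) = -sin(4*v)/2.
Then F(pi) - F(pi/3) = (0) - (sqrt(3)/4) = -sqrt(3)/4.

-sqrt(3)/4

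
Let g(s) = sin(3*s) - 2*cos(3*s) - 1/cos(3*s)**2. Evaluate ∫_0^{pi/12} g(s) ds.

-sqrt(2)/2

An antiderivative is F(s) = -2*sin(3*s)/3 - cos(3*s)/3 - tan(3*s)/3.
Then F(pi/12) - F(0) = (-sqrt(2)/2 - 1/3) - (-1/3) = -sqrt(2)/2.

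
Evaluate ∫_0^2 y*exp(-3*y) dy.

Integrate by parts once (u = y, dv = exp(-3*y) dy).
An antiderivative is F(y) = (-3*y - 1)*exp(-3*y)/9.
Then F(2) - F(0) = (-7*exp(-6)/9) - (-1/9) = (-7 + exp(6))*exp(-6)/9.

(-7 + exp(6))*exp(-6)/9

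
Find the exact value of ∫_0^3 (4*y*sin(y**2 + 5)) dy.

Let u = y**2 + 5, so du = 2*y dy. When y = 0, u = 5; when y = 3, u = 14.
The integral becomes 2·∫ sin(u) du from 5 to 14, with antiderivative -2*cos(u).
Back in y: F(y) = -2*cos(y**2 + 5).
Then F(3) - F(0) = (-2*cos(14)) - (-2*cos(5)) = -2*cos(14) + 2*cos(5).

-2*cos(14) + 2*cos(5)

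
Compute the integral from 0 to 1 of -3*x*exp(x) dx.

-3

Integrate by parts once (u = x, dv = -3*exp(x) dx).
An antiderivative is F(x) = (-3*x + 3)*exp(x).
Then F(1) - F(0) = (0) - (3) = -3.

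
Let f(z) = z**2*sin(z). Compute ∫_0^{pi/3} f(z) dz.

Integrate by parts twice (u = z^2, dv = sin(z) dz).
An antiderivative is F(z) = -z**2*cos(z) + 2*z*sin(z) + 2*cos(z).
Then F(pi/3) - F(0) = (-pi**2/18 + 1 + sqrt(3)*pi/3) - (2) = -1 - pi**2/18 + sqrt(3)*pi/3.

-1 - pi**2/18 + sqrt(3)*pi/3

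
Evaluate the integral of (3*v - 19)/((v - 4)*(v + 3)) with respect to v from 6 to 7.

Factor the denominator: v**2 - v - 12 = (v + 3)(v - 4).
Partial fractions: (3*v - 19)/((v - 4)*(v + 3)) = 4/(v + 3) - 1/(v - 4).
An antiderivative is F(v) = -log(v - 4) + 4*log(v + 3).
Then F(7) - F(6) = (-log(3) + 4*log(2) + 4*log(5)) - (-log(2) + 8*log(3)) = -9*log(3) + 5*log(2) + 4*log(5).

-9*log(3) + 5*log(2) + 4*log(5)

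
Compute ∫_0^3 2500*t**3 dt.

Let u = 5*t, so du = 5 dt. When t = 0, u = 0; when t = 3, u = 15.
The integral becomes 4·∫ u**3 du from 0 to 15, with antiderivative u**4.
Back in t: F(t) = 625*t**4.
Then F(3) - F(0) = (50625) - (0) = 50625.

50625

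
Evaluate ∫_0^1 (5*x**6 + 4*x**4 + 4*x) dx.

123/35

By the power rule, an antiderivative is F(x) = 5*x**7/7 + 4*x**5/5 + 2*x**2.
Then F(1) - F(0) = (123/35) - (0) = 123/35.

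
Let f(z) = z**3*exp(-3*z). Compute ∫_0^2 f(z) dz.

2/27 - 122*exp(-6)/27

Integrate by parts 3 times (u = z^3, dv = exp(-3*z) dz).
An antiderivative is F(z) = (-9*z**3 - 9*z**2 - 6*z - 2)*exp(-3*z)/27.
Then F(2) - F(0) = (-122*exp(-6)/27) - (-2/27) = 2/27 - 122*exp(-6)/27.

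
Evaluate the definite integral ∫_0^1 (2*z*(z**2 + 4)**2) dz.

61/3

Let u = z**2 + 4, so du = 2*z dz. When z = 0, u = 4; when z = 1, u = 5.
The integral becomes ∫ u**2 du from 4 to 5, with antiderivative u**3/3.
Back in z: F(z) = (z**2 + 4)**3/3.
Then F(1) - F(0) = (125/3) - (64/3) = 61/3.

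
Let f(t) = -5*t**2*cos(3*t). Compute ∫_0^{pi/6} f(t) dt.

Integrate by parts twice (u = t^2, dv = -5*cos(3*t) dt).
An antiderivative is F(t) = -5*t**2*sin(3*t)/3 - 10*t*cos(3*t)/9 + 10*sin(3*t)/27.
Then F(pi/6) - F(0) = (10/27 - 5*pi**2/108) - (0) = 10/27 - 5*pi**2/108.

10/27 - 5*pi**2/108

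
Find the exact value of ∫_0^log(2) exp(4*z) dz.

15/4

Let u = exp(z), so du = exp(z) dz. When z = 0, u = 1; when z = log(2), u = 2.
The integral becomes ∫ u**3 du from 1 to 2, with antiderivative u**4/4.
Back in z: F(z) = exp(4*z)/4.
Then F(log(2)) - F(0) = (4) - (1/4) = 15/4.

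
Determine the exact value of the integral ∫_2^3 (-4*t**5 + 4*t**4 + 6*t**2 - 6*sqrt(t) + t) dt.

-7021/30 - 12*sqrt(3) + 8*sqrt(2)

By the power rule, an antiderivative is F(t) = -2*t**6/3 + 4*t**5/5 - 4*t**(3/2) + 2*t**3 + t**2/2.
Then F(3) - F(2) = (-2331/10 - 12*sqrt(3)) - (14/15 - 8*sqrt(2)) = -7021/30 - 12*sqrt(3) + 8*sqrt(2).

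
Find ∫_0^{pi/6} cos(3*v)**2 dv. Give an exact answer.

pi/12

Use the identity cos^2(3*v) = (1 + cos(6*v))/2.
An antiderivative is F(v) = v/2 + sin(6*v)/12.
Then F(pi/6) - F(0) = (pi/12) - (0) = pi/12.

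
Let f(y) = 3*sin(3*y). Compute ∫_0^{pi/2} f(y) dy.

An antiderivative is F(y) = -cos(3*y).
Then F(pi/2) - F(0) = (0) - (-1) = 1.

1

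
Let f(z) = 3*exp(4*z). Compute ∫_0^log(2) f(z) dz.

Let u = exp(z), so du = exp(z) dz. When z = 0, u = 1; when z = log(2), u = 2.
The integral becomes 3·∫ u**3 du from 1 to 2, with antiderivative 3*u**4/4.
Back in z: F(z) = 3*exp(4*z)/4.
Then F(log(2)) - F(0) = (12) - (3/4) = 45/4.

45/4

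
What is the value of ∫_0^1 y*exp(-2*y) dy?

Integrate by parts once (u = y, dv = exp(-2*y) dy).
An antiderivative is F(y) = (-2*y - 1)*exp(-2*y)/4.
Then F(1) - F(0) = (-3*exp(-2)/4) - (-1/4) = (-3 + exp(2))*exp(-2)/4.

(-3 + exp(2))*exp(-2)/4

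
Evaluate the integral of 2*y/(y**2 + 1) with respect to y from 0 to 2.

Let u = y**2 + 1, so du = 2*y dy. When y = 0, u = 1; when y = 2, u = 5.
The integral becomes ∫ 1/u du from 1 to 5, with antiderivative log(u).
Back in y: F(y) = log(y**2 + 1).
Then F(2) - F(0) = (log(5)) - (0) = log(5).

log(5)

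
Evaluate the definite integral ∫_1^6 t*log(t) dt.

Integrate by parts once (u = ln t, dv = t dt).
An antiderivative is F(t) = t**2*(2*log(t) - 1)/4.
Then F(6) - F(1) = (-9 + 18*log(2) + 18*log(3)) - (-1/4) = -35/4 + 18*log(2) + 18*log(3).

-35/4 + 18*log(2) + 18*log(3)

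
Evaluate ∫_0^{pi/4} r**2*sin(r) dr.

-2 - sqrt(2)*pi**2/32 + sqrt(2)*pi/4 + sqrt(2)

Integrate by parts twice (u = r^2, dv = sin(r) dr).
An antiderivative is F(r) = -r**2*cos(r) + 2*r*sin(r) + 2*cos(r).
Then F(pi/4) - F(0) = (sqrt(2)*(-pi**2 + 8*pi + 32)/32) - (2) = -2 - sqrt(2)*pi**2/32 + sqrt(2)*pi/4 + sqrt(2).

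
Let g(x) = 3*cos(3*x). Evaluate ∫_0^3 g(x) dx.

sin(9)

Let u = 3*x, so du = 3 dx. When x = 0, u = 0; when x = 3, u = 9.
The integral becomes ∫ cos(u) du from 0 to 9, with antiderivative sin(u).
Back in x: F(x) = sin(3*x).
Then F(3) - F(0) = (sin(9)) - (0) = sin(9).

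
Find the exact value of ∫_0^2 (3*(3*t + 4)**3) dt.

Let u = 3*t + 4, so du = 3 dt. When t = 0, u = 4; when t = 2, u = 10.
The integral becomes ∫ u**3 du from 4 to 10, with antiderivative u**4/4.
Back in t: F(t) = (3*t + 4)**4/4.
Then F(2) - F(0) = (2500) - (64) = 2436.

2436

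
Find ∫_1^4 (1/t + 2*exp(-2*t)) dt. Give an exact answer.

An antiderivative is F(t) = log(t) - exp(-2*t).
Then F(4) - F(1) = ((-1 + log(4**exp(8)))*exp(-8)) - (-exp(-2)) = (-1 + exp(6) + log(4**exp(8)))*exp(-8).

(-1 + exp(6) + log(4**exp(8)))*exp(-8)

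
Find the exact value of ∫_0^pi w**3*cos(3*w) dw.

4/27 - pi**2/3

Integrate by parts 3 times (u = w^3, dv = cos(3*w) dw).
An antiderivative is F(w) = w**3*sin(3*w)/3 + w**2*cos(3*w)/3 - 2*w*sin(3*w)/9 - 2*cos(3*w)/27.
Then F(pi) - F(0) = (2/27 - pi**2/3) - (-2/27) = 4/27 - pi**2/3.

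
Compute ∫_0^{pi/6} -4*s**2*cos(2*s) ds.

Integrate by parts twice (u = s^2, dv = -4*cos(2*s) ds).
An antiderivative is F(s) = -2*s**2*sin(2*s) - 2*s*cos(2*s) + sin(2*s).
Then F(pi/6) - F(0) = (-pi/6 - sqrt(3)*pi**2/36 + sqrt(3)/2) - (0) = -pi/6 - sqrt(3)*pi**2/36 + sqrt(3)/2.

-pi/6 - sqrt(3)*pi**2/36 + sqrt(3)/2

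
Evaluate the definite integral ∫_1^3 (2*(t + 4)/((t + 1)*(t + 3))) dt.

log(16/3)

Factor the denominator: t**2 + 4*t + 3 = (t + 3)(t + 1).
Partial fractions: 2*(t + 4)/((t + 1)*(t + 3)) = -1/(t + 3) + 3/(t + 1).
An antiderivative is F(t) = 3*log(t + 1) - log(t + 3).
Then F(3) - F(1) = (log(32/3)) - (log(2)) = log(16/3).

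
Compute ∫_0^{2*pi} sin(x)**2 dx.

Use the identity sin^2(x) = (1 - cos(2*x))/2.
An antiderivative is F(x) = x/2 - sin(2*x)/4.
Then F(2*pi) - F(0) = (pi) - (0) = pi.

pi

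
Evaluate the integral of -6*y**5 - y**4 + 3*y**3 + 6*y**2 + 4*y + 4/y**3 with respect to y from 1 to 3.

By the power rule, an antiderivative is F(y) = -y**6 - y**5/5 + 3*y**4/4 + 2*y**3 + 2*y**2 - 2/y**2.
Then F(3) - F(1) = (-116113/180) - (31/20) = -29098/45.

-29098/45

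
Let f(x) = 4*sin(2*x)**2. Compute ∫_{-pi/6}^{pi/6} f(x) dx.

-sqrt(3)/2 + 2*pi/3

Use the identity sin^2(2*x) = (1 - cos(4*x))/2.
An antiderivative is F(x) = 2*x - sin(4*x)/2.
Then F(pi/6) - F(-pi/6) = (-sqrt(3)/4 + pi/3) - (-pi/3 + sqrt(3)/4) = -sqrt(3)/2 + 2*pi/3.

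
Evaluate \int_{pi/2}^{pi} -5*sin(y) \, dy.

An antiderivative is F(y) = 5*cos(y).
Then F(pi) - F(pi/2) = (-5) - (0) = -5.

-5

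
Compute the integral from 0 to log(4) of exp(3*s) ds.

Let u = exp(s), so du = exp(s) ds. When s = 0, u = 1; when s = log(4), u = 4.
The integral becomes ∫ u**2 du from 1 to 4, with antiderivative u**3/3.
Back in s: F(s) = exp(3*s)/3.
Then F(log(4)) - F(0) = (64/3) - (1/3) = 21.

21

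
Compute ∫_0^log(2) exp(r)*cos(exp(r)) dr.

-sin(1) + sin(2)

Let u = exp(r), so du = exp(r) dr. When r = 0, u = 1; when r = log(2), u = 2.
The integral becomes ∫ cos(u) du from 1 to 2, with antiderivative sin(u).
Back in r: F(r) = sin(exp(r)).
Then F(log(2)) - F(0) = (sin(2)) - (sin(1)) = -sin(1) + sin(2).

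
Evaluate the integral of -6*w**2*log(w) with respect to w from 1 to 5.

248/3 - 250*log(5)

Integrate by parts once (u = ln w, dv = -6*w**2 dw).
An antiderivative is F(w) = -2*w**3*(3*log(w) - 1)/3.
Then F(5) - F(1) = (250/3 - 250*log(5)) - (2/3) = 248/3 - 250*log(5).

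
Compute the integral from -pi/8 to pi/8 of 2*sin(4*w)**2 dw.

pi/4

Use the identity sin^2(4*w) = (1 - cos(8*w))/2.
An antiderivative is F(w) = w - sin(8*w)/8.
Then F(pi/8) - F(-pi/8) = (pi/8) - (-pi/8) = pi/4.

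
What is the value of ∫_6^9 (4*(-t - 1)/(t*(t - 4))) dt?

-5*log(5) + log(3) + 4*log(2)

Factor the denominator: t**2 - 4*t = t(t - 4).
Partial fractions: 4*(-t - 1)/(t*(t - 4)) = 1/t - 5/(t - 4).
An antiderivative is F(t) = log(t) - 5*log(t - 4).
Then F(9) - F(6) = (-5*log(5) + 2*log(3)) - (log(3/16)) = -5*log(5) + log(3) + 4*log(2).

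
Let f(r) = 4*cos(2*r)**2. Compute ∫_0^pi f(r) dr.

2*pi

Use the identity cos^2(2*r) = (1 + cos(4*r))/2.
An antiderivative is F(r) = 2*r + sin(4*r)/2.
Then F(pi) - F(0) = (2*pi) - (0) = 2*pi.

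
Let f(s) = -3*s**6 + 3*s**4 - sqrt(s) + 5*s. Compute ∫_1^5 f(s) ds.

-3312398/105 - 10*sqrt(5)/3

By the power rule, an antiderivative is F(s) = -3*s**7/7 + 3*s**5/5 - 2*s**(3/2)/3 + 5*s**2/2.
Then F(5) - F(1) = (-441625/14 - 10*sqrt(5)/3) - (421/210) = -3312398/105 - 10*sqrt(5)/3.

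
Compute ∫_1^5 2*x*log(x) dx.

-12 + 25*log(5)

Integrate by parts once (u = ln x, dv = 2*x dx).
An antiderivative is F(x) = x**2*(2*log(x) - 1)/2.
Then F(5) - F(1) = (-25/2 + 25*log(5)) - (-1/2) = -12 + 25*log(5).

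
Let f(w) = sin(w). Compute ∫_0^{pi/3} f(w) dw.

An antiderivative is F(w) = -cos(w).
Then F(pi/3) - F(0) = (-1/2) - (-1) = 1/2.

1/2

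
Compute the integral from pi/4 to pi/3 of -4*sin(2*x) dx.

An antiderivative is F(x) = 2*cos(2*x).
Then F(pi/3) - F(pi/4) = (-1) - (0) = -1.

-1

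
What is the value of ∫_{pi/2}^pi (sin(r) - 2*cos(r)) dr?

3

An antiderivative is F(r) = -2*sin(r) - cos(r).
Then F(pi) - F(pi/2) = (1) - (-2) = 3.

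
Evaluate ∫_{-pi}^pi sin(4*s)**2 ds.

Use the identity sin^2(4*s) = (1 - cos(8*s))/2.
An antiderivative is F(s) = s/2 - sin(8*s)/16.
Then F(pi) - F(-pi) = (pi/2) - (-pi/2) = pi.

pi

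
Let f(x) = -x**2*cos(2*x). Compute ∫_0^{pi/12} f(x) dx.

-sqrt(3)*pi/48 - pi**2/576 + 1/8

Integrate by parts twice (u = x^2, dv = -cos(2*x) dx).
An antiderivative is F(x) = -x**2*sin(2*x)/2 - x*cos(2*x)/2 + sin(2*x)/4.
Then F(pi/12) - F(0) = (-sqrt(3)*pi/48 - pi**2/576 + 1/8) - (0) = -sqrt(3)*pi/48 - pi**2/576 + 1/8.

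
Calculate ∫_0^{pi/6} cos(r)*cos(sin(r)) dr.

Let u = sin(r), so du = cos(r) dr. When r = 0, u = 0; when r = pi/6, u = 1/2.
The integral becomes ∫ cos(u) du from 0 to 1/2, with antiderivative sin(u).
Back in r: F(r) = sin(sin(r)).
Then F(pi/6) - F(0) = (sin(1/2)) - (0) = sin(1/2).

sin(1/2)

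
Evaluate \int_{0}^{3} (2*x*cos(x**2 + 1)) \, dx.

Let u = x**2 + 1, so du = 2*x dx. When x = 0, u = 1; when x = 3, u = 10.
The integral becomes ∫ cos(u) du from 1 to 10, with antiderivative sin(u).
Back in x: F(x) = sin(x**2 + 1).
Then F(3) - F(0) = (sin(10)) - (sin(1)) = -sin(1) + sin(10).

-sin(1) + sin(10)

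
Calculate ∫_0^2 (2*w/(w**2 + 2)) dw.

Let u = w**2 + 2, so du = 2*w dw. When w = 0, u = 2; when w = 2, u = 6.
The integral becomes ∫ 1/u du from 2 to 6, with antiderivative log(u).
Back in w: F(w) = log(w**2 + 2).
Then F(2) - F(0) = (log(6)) - (log(2)) = log(3).

log(3)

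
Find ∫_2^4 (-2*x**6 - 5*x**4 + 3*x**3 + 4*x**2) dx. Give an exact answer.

-113020/21

By the power rule, an antiderivative is F(x) = -2*x**7/7 - x**5 + 3*x**4/4 + 4*x**3/3.
Then F(4) - F(2) = (-113984/21) - (-964/21) = -113020/21.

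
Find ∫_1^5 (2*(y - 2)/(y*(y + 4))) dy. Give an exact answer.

-4*log(5) + 6*log(3)

Factor the denominator: y**2 + 4*y = (y + 4)y.
Partial fractions: 2*(y - 2)/(y*(y + 4)) = 3/(y + 4) - 1/y.
An antiderivative is F(y) = -log(y) + 3*log(y + 4).
Then F(5) - F(1) = (-log(5) + 6*log(3)) - (3*log(5)) = -4*log(5) + 6*log(3).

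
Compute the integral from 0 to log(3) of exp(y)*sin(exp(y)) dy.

cos(1) - cos(3)

Let u = exp(y), so du = exp(y) dy. When y = 0, u = 1; when y = log(3), u = 3.
The integral becomes ∫ sin(u) du from 1 to 3, with antiderivative -cos(u).
Back in y: F(y) = -cos(exp(y)).
Then F(log(3)) - F(0) = (-cos(3)) - (-cos(1)) = cos(1) - cos(3).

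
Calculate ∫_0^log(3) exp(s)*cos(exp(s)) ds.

-sin(1) + sin(3)

Let u = exp(s), so du = exp(s) ds. When s = 0, u = 1; when s = log(3), u = 3.
The integral becomes ∫ cos(u) du from 1 to 3, with antiderivative sin(u).
Back in s: F(s) = sin(exp(s)).
Then F(log(3)) - F(0) = (sin(3)) - (sin(1)) = -sin(1) + sin(3).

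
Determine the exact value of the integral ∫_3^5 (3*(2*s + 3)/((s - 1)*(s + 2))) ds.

-log(5) + log(7) + 5*log(2)

Factor the denominator: s**2 + s - 2 = (s + 2)(s - 1).
Partial fractions: 3*(2*s + 3)/((s - 1)*(s + 2)) = 1/(s + 2) + 5/(s - 1).
An antiderivative is F(s) = 5*log(s - 1) + log(s + 2).
Then F(5) - F(3) = (log(7) + 10*log(2)) - (log(5) + 5*log(2)) = -log(5) + log(7) + 5*log(2).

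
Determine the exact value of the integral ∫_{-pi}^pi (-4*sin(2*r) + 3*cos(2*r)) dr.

An antiderivative is F(r) = 3*sin(2*r)/2 + 2*cos(2*r).
Then F(pi) - F(-pi) = (2) - (2) = 0.

0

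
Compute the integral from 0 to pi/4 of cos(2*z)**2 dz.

pi/8

Use the identity cos^2(2*z) = (1 + cos(4*z))/2.
An antiderivative is F(z) = z/2 + sin(4*z)/8.
Then F(pi/4) - F(0) = (pi/8) - (0) = pi/8.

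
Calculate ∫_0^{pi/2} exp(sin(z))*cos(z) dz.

Let u = sin(z), so du = cos(z) dz. When z = 0, u = 0; when z = pi/2, u = 1.
The integral becomes ∫ exp(u) du from 0 to 1, with antiderivative exp(u).
Back in z: F(z) = exp(sin(z)).
Then F(pi/2) - F(0) = (E) - (1) = -1 + E.

-1 + E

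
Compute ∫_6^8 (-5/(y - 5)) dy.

An antiderivative is F(y) = -5*log(y - 5).
Then F(8) - F(6) = (-5*log(3)) - (0) = -5*log(3).

-5*log(3)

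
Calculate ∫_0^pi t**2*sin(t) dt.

-4 + pi**2

Integrate by parts twice (u = t^2, dv = sin(t) dt).
An antiderivative is F(t) = -t**2*cos(t) + 2*t*sin(t) + 2*cos(t).
Then F(pi) - F(0) = (-2 + pi**2) - (2) = -4 + pi**2.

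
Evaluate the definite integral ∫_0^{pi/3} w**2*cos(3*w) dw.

Integrate by parts twice (u = w^2, dv = cos(3*w) dw).
An antiderivative is F(w) = w**2*sin(3*w)/3 + 2*w*cos(3*w)/9 - 2*sin(3*w)/27.
Then F(pi/3) - F(0) = (-2*pi/27) - (0) = -2*pi/27.

-2*pi/27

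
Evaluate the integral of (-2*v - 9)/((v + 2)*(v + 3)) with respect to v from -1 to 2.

Factor the denominator: v**2 + 5*v + 6 = (v + 3)(v + 2).
Partial fractions: (-2*v - 9)/((v + 2)*(v + 3)) = 3/(v + 3) - 5/(v + 2).
An antiderivative is F(v) = -5*log(v + 2) + 3*log(v + 3).
Then F(2) - F(-1) = (-10*log(2) + 3*log(5)) - (log(8)) = -13*log(2) + 3*log(5).

-13*log(2) + 3*log(5)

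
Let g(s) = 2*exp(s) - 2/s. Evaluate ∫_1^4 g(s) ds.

An antiderivative is F(s) = 2*exp(s) - 2*log(s).
Then F(4) - F(1) = (-2*log(4) + 2*exp(4)) - (2*exp(1)) = -2*exp(1) - 2*log(4) + 2*exp(4).

-2*exp(1) - 2*log(4) + 2*exp(4)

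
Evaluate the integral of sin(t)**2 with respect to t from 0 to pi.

pi/2

Use the identity sin^2(t) = (1 - cos(2*t))/2.
An antiderivative is F(t) = t/2 - sin(2*t)/4.
Then F(pi) - F(0) = (pi/2) - (0) = pi/2.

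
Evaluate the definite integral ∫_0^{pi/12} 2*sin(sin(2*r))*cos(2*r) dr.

Let u = sin(2*r), so du = 2*cos(2*r) dr. When r = 0, u = 0; when r = pi/12, u = 1/2.
The integral becomes ∫ sin(u) du from 0 to 1/2, with antiderivative -cos(u).
Back in r: F(r) = -cos(sin(2*r)).
Then F(pi/12) - F(0) = (-cos(1/2)) - (-1) = 1 - cos(1/2).

1 - cos(1/2)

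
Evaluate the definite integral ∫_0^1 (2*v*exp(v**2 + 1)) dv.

Let u = v**2 + 1, so du = 2*v dv. When v = 0, u = 1; when v = 1, u = 2.
The integral becomes ∫ exp(u) du from 1 to 2, with antiderivative exp(u).
Back in v: F(v) = exp(v**2 + 1).
Then F(1) - F(0) = (exp(2)) - (exp(1)) = -exp(1) + exp(2).

-exp(1) + exp(2)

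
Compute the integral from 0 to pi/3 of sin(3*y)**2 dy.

pi/6

Use the identity sin^2(3*y) = (1 - cos(6*y))/2.
An antiderivative is F(y) = y/2 - sin(6*y)/12.
Then F(pi/3) - F(0) = (pi/6) - (0) = pi/6.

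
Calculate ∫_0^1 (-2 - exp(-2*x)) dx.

An antiderivative is F(x) = -2*x + exp(-2*x)/2.
Then F(1) - F(0) = (-2 + exp(-2)/2) - (1/2) = -5/2 + exp(-2)/2.

-5/2 + exp(-2)/2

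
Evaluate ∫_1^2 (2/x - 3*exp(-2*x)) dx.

-3*exp(-2)/2 + 3*exp(-4)/2 + 2*log(2)

An antiderivative is F(x) = 2*log(x) + 3*exp(-2*x)/2.
Then F(2) - F(1) = (3*exp(-4)/2 + 2*log(2)) - (3*exp(-2)/2) = -3*exp(-2)/2 + 3*exp(-4)/2 + 2*log(2).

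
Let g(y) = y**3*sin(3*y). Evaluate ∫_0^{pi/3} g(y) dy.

Integrate by parts 3 times (u = y^3, dv = sin(3*y) dy).
An antiderivative is F(y) = -y**3*cos(3*y)/3 + y**2*sin(3*y)/3 + 2*y*cos(3*y)/9 - 2*sin(3*y)/27.
Then F(pi/3) - F(0) = (pi*(-6 + pi**2)/81) - (0) = pi*(-6 + pi**2)/81.

pi*(-6 + pi**2)/81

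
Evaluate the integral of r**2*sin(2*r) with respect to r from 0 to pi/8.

-1/4 - sqrt(2)*pi**2/256 + sqrt(2)*pi/32 + sqrt(2)/8

Integrate by parts twice (u = r^2, dv = sin(2*r) dr).
An antiderivative is F(r) = -r**2*cos(2*r)/2 + r*sin(2*r)/2 + cos(2*r)/4.
Then F(pi/8) - F(0) = (sqrt(2)*(-pi**2 + 8*pi + 32)/256) - (1/4) = -1/4 - sqrt(2)*pi**2/256 + sqrt(2)*pi/32 + sqrt(2)/8.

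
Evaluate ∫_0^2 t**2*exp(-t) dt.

Integrate by parts twice (u = t^2, dv = exp(-t) dt).
An antiderivative is F(t) = (-t**2 - 2*t - 2)*exp(-t).
Then F(2) - F(0) = (-10*exp(-2)) - (-2) = 2 - 10*exp(-2).

2 - 10*exp(-2)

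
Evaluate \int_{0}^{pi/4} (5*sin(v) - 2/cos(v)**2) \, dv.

An antiderivative is F(v) = -5*cos(v) - 2*tan(v).
Then F(pi/4) - F(0) = (-5*sqrt(2)/2 - 2) - (-5) = 3 - 5*sqrt(2)/2.

3 - 5*sqrt(2)/2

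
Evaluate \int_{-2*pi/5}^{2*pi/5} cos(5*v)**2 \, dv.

Use the identity cos^2(5*v) = (1 + cos(10*v))/2.
An antiderivative is F(v) = v/2 + sin(10*v)/20.
Then F(2*pi/5) - F(-2*pi/5) = (pi/5) - (-pi/5) = 2*pi/5.

2*pi/5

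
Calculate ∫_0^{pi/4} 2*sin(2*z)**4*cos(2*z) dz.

1/5

Let u = sin(2*z), so du = 2*cos(2*z) dz. When z = 0, u = 0; when z = pi/4, u = 1.
The integral becomes ∫ u**4 du from 0 to 1, with antiderivative u**5/5.
Back in z: F(z) = sin(2*z)**5/5.
Then F(pi/4) - F(0) = (1/5) - (0) = 1/5.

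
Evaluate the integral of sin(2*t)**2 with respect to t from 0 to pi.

pi/2

Use the identity sin^2(2*t) = (1 - cos(4*t))/2.
An antiderivative is F(t) = t/2 - sin(4*t)/8.
Then F(pi) - F(0) = (pi/2) - (0) = pi/2.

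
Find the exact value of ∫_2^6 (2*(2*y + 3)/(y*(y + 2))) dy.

Factor the denominator: y**2 + 2*y = (y + 2)y.
Partial fractions: 2*(2*y + 3)/(y*(y + 2)) = 1/(y + 2) + 3/y.
An antiderivative is F(y) = 3*log(y) + log(y + 2).
Then F(6) - F(2) = (3*log(3) + 6*log(2)) - (log(32)) = log(54).

log(54)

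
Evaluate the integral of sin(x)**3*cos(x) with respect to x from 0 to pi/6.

1/64

Let u = sin(x), so du = cos(x) dx. When x = 0, u = 0; when x = pi/6, u = 1/2.
The integral becomes ∫ u**3 du from 0 to 1/2, with antiderivative u**4/4.
Back in x: F(x) = sin(x)**4/4.
Then F(pi/6) - F(0) = (1/64) - (0) = 1/64.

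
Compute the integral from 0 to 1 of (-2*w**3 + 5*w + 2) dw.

4

By the power rule, an antiderivative is F(w) = -w**4/2 + 5*w**2/2 + 2*w.
Then F(1) - F(0) = (4) - (0) = 4.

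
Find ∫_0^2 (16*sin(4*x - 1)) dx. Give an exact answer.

Let u = 4*x - 1, so du = 4 dx. When x = 0, u = -1; when x = 2, u = 7.
The integral becomes 4·∫ sin(u) du from -1 to 7, with antiderivative -4*cos(u).
Back in x: F(x) = -4*cos(4*x - 1).
Then F(2) - F(0) = (-4*cos(7)) - (-4*cos(1)) = -4*cos(7) + 4*cos(1).

-4*cos(7) + 4*cos(1)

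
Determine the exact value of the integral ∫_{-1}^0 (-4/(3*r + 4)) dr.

An antiderivative is F(r) = -4*log(3*r + 4)/3.
Then F(0) - F(-1) = (-8*log(2)/3) - (0) = -8*log(2)/3.

-8*log(2)/3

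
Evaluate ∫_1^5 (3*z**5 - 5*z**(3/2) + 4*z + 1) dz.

7866 - 50*sqrt(5)

By the power rule, an antiderivative is F(z) = z**6/2 - 2*z**(5/2) + 2*z**2 + z.
Then F(5) - F(1) = (15735/2 - 50*sqrt(5)) - (3/2) = 7866 - 50*sqrt(5).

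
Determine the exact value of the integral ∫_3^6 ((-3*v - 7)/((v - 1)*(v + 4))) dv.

Factor the denominator: v**2 + 3*v - 4 = (v + 4)(v - 1).
Partial fractions: (-3*v - 7)/((v - 1)*(v + 4)) = -1/(v + 4) - 2/(v - 1).
An antiderivative is F(v) = -2*log(v - 1) - log(v + 4).
Then F(6) - F(3) = (-3*log(5) - log(2)) - (-log(28)) = -3*log(5) + log(2) + log(7).

-3*log(5) + log(2) + log(7)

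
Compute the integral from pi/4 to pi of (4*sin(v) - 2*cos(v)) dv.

4 + 3*sqrt(2)

An antiderivative is F(v) = -2*sin(v) - 4*cos(v).
Then F(pi) - F(pi/4) = (4) - (-3*sqrt(2)) = 4 + 3*sqrt(2).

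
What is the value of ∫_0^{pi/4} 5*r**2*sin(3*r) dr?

-10/27 - 5*sqrt(2)/27 + 5*sqrt(2)*pi/36 + 5*sqrt(2)*pi**2/96

Integrate by parts twice (u = r^2, dv = 5*sin(3*r) dr).
An antiderivative is F(r) = -5*r**2*cos(3*r)/3 + 10*r*sin(3*r)/9 + 10*cos(3*r)/27.
Then F(pi/4) - F(0) = (5*sqrt(2)*(-32 + 24*pi + 9*pi**2)/864) - (10/27) = -10/27 - 5*sqrt(2)/27 + 5*sqrt(2)*pi/36 + 5*sqrt(2)*pi**2/96.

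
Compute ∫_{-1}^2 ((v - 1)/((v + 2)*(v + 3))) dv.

-10*log(2) + 4*log(5)

Factor the denominator: v**2 + 5*v + 6 = (v + 3)(v + 2).
Partial fractions: (v - 1)/((v + 2)*(v + 3)) = 4/(v + 3) - 3/(v + 2).
An antiderivative is F(v) = -3*log(v + 2) + 4*log(v + 3).
Then F(2) - F(-1) = (-6*log(2) + 4*log(5)) - (log(16)) = -10*log(2) + 4*log(5).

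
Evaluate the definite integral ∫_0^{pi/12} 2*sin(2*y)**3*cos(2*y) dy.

Let u = sin(2*y), so du = 2*cos(2*y) dy. When y = 0, u = 0; when y = pi/12, u = 1/2.
The integral becomes ∫ u**3 du from 0 to 1/2, with antiderivative u**4/4.
Back in y: F(y) = sin(2*y)**4/4.
Then F(pi/12) - F(0) = (1/64) - (0) = 1/64.

1/64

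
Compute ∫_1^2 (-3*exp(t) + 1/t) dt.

An antiderivative is F(t) = -3*exp(t) + log(t).
Then F(2) - F(1) = (-3*exp(2) + log(2)) - (-3*exp(1)) = -3*exp(2) + log(2) + 3*exp(1).

-3*exp(2) + log(2) + 3*exp(1)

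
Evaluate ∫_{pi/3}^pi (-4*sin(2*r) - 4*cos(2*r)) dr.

sqrt(3) + 3

An antiderivative is F(r) = -2*sin(2*r) + 2*cos(2*r).
Then F(pi) - F(pi/3) = (2) - (-sqrt(3) - 1) = sqrt(3) + 3.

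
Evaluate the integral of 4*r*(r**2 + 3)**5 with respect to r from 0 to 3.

Let u = r**2 + 3, so du = 2*r dr. When r = 0, u = 3; when r = 3, u = 12.
The integral becomes 2·∫ u**5 du from 3 to 12, with antiderivative u**6/3.
Back in r: F(r) = (r**2 + 3)**6/3.
Then F(3) - F(0) = (995328) - (243) = 995085.

995085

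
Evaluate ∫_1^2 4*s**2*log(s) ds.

-28/9 + 32*log(2)/3

Integrate by parts once (u = ln s, dv = 4*s**2 ds).
An antiderivative is F(s) = 4*s**3*(3*log(s) - 1)/9.
Then F(2) - F(1) = (-32/9 + 32*log(2)/3) - (-4/9) = -28/9 + 32*log(2)/3.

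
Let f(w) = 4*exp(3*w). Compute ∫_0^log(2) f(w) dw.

Let u = exp(w), so du = exp(w) dw. When w = 0, u = 1; when w = log(2), u = 2.
The integral becomes 4·∫ u**2 du from 1 to 2, with antiderivative 4*u**3/3.
Back in w: F(w) = 4*exp(3*w)/3.
Then F(log(2)) - F(0) = (32/3) - (4/3) = 28/3.

28/3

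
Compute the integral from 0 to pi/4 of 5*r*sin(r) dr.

5*sqrt(2)*(4 - pi)/8

Integrate by parts once (u = r, dv = 5*sin(r) dr).
An antiderivative is F(r) = -5*r*cos(r) + 5*sin(r).
Then F(pi/4) - F(0) = (5*sqrt(2)*(4 - pi)/8) - (0) = 5*sqrt(2)*(4 - pi)/8.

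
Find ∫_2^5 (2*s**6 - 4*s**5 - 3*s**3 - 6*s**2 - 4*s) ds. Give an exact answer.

By the power rule, an antiderivative is F(s) = 2*s**7/7 - 2*s**6/3 - 3*s**4/4 - 2*s**3 - 2*s**2.
Then F(5) - F(2) = (935425/84) - (-884/21) = 312987/28.

312987/28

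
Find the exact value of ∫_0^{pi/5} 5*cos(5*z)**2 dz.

Use the identity cos^2(5*z) = (1 + cos(10*z))/2.
An antiderivative is F(z) = 5*z/2 + sin(10*z)/4.
Then F(pi/5) - F(0) = (pi/2) - (0) = pi/2.

pi/2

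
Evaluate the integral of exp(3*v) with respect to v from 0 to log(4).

21

Let u = exp(v), so du = exp(v) dv. When v = 0, u = 1; when v = log(4), u = 4.
The integral becomes ∫ u**2 du from 1 to 4, with antiderivative u**3/3.
Back in v: F(v) = exp(3*v)/3.
Then F(log(4)) - F(0) = (64/3) - (1/3) = 21.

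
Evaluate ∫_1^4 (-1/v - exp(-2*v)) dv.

An antiderivative is F(v) = -log(v) + exp(-2*v)/2.
Then F(4) - F(1) = (-2*log(2) + exp(-8)/2) - (exp(-2)/2) = (-4*exp(8)*log(2) - exp(6) + 1)*exp(-8)/2.

(-4*exp(8)*log(2) - exp(6) + 1)*exp(-8)/2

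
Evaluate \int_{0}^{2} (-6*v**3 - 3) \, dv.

By the power rule, an antiderivative is F(v) = -3*v**4/2 - 3*v.
Then F(2) - F(0) = (-30) - (0) = -30.

-30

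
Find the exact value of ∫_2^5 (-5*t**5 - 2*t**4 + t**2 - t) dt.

By the power rule, an antiderivative is F(t) = -5*t**6/6 - 2*t**5/5 + t**3/3 - t**2/2.
Then F(5) - F(2) = (-42725/3) - (-982/15) = -70881/5.

-70881/5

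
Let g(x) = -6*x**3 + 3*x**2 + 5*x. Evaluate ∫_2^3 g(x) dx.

By the power rule, an antiderivative is F(x) = -3*x**4/2 + x**3 + 5*x**2/2.
Then F(3) - F(2) = (-72) - (-6) = -66.

-66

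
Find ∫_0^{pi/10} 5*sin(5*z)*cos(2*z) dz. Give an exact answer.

25/21 - 5*sqrt(10 - 2*sqrt(5))/42

Use the identity sin(5*z)cos(2*z) = [sin(7*z) + sin(3*z)]/2.
An antiderivative is F(z) = -5*cos(3*z)/6 - 5*cos(7*z)/14.
Then F(pi/10) - F(0) = (-5*sqrt(10 - 2*sqrt(5))/42) - (-25/21) = 25/21 - 5*sqrt(10 - 2*sqrt(5))/42.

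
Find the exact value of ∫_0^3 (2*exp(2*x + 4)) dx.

-exp(4) + exp(10)

Let u = 2*x + 4, so du = 2 dx. When x = 0, u = 4; when x = 3, u = 10.
The integral becomes ∫ exp(u) du from 4 to 10, with antiderivative exp(u).
Back in x: F(x) = exp(2*x + 4).
Then F(3) - F(0) = (exp(10)) - (exp(4)) = -exp(4) + exp(10).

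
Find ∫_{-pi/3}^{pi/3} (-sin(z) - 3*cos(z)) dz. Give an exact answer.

An antiderivative is F(z) = -3*sin(z) + cos(z).
Then F(pi/3) - F(-pi/3) = (1/2 - 3*sqrt(3)/2) - (1/2 + 3*sqrt(3)/2) = -3*sqrt(3).

-3*sqrt(3)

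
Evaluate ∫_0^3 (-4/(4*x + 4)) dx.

-log(4)

An antiderivative is F(x) = -log(4*x + 4).
Then F(3) - F(0) = (-log(16)) - (-log(4)) = -log(4).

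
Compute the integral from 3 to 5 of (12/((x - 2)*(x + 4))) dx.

log(49/9)

Factor the denominator: x**2 + 2*x - 8 = (x + 4)(x - 2).
Partial fractions: 12/((x - 2)*(x + 4)) = -2/(x + 4) + 2/(x - 2).
An antiderivative is F(x) = 2*log(x - 2) - 2*log(x + 4).
Then F(5) - F(3) = (-log(9)) - (-log(49)) = log(49/9).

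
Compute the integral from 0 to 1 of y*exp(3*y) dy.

1/9 + 2*exp(3)/9

Integrate by parts once (u = y, dv = exp(3*y) dy).
An antiderivative is F(y) = (3*y - 1)*exp(3*y)/9.
Then F(1) - F(0) = (2*exp(3)/9) - (-1/9) = 1/9 + 2*exp(3)/9.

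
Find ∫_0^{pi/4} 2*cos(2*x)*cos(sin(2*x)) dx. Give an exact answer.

sin(1)

Let u = sin(2*x), so du = 2*cos(2*x) dx. When x = 0, u = 0; when x = pi/4, u = 1.
The integral becomes ∫ cos(u) du from 0 to 1, with antiderivative sin(u).
Back in x: F(x) = sin(sin(2*x)).
Then F(pi/4) - F(0) = (sin(1)) - (0) = sin(1).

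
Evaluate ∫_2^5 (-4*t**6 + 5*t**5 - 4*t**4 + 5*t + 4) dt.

-1190424/35

By the power rule, an antiderivative is F(t) = -4*t**7/7 + 5*t**6/6 - 4*t**5/5 + 5*t**2/2 + 4*t.
Then F(5) - F(2) = (-714830/21) - (-2878/105) = -1190424/35.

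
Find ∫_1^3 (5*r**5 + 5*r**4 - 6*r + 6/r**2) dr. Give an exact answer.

By the power rule, an antiderivative is F(r) = 5*r**6/6 + r**5 - 3*r**2 - 6/r.
Then F(3) - F(1) = (1643/2) - (-43/6) = 2486/3.

2486/3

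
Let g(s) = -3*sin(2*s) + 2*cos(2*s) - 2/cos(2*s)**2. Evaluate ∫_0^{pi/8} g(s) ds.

-5/2 + 5*sqrt(2)/4

An antiderivative is F(s) = sin(2*s) + 3*cos(2*s)/2 - tan(2*s).
Then F(pi/8) - F(0) = (-1 + 5*sqrt(2)/4) - (3/2) = -5/2 + 5*sqrt(2)/4.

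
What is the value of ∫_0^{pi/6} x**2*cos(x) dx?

Integrate by parts twice (u = x^2, dv = cos(x) dx).
An antiderivative is F(x) = x**2*sin(x) + 2*x*cos(x) - 2*sin(x).
Then F(pi/6) - F(0) = (-1 + pi**2/72 + sqrt(3)*pi/6) - (0) = -1 + pi**2/72 + sqrt(3)*pi/6.

-1 + pi**2/72 + sqrt(3)*pi/6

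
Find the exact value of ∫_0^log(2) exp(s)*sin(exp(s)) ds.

Let u = exp(s), so du = exp(s) ds. When s = 0, u = 1; when s = log(2), u = 2.
The integral becomes ∫ sin(u) du from 1 to 2, with antiderivative -cos(u).
Back in s: F(s) = -cos(exp(s)).
Then F(log(2)) - F(0) = (-cos(2)) - (-cos(1)) = -cos(2) + cos(1).

-cos(2) + cos(1)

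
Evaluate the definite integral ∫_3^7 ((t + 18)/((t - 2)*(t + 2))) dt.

-8*log(3) + 9*log(5)

Factor the denominator: t**2 - 4 = (t + 2)(t - 2).
Partial fractions: (t + 18)/((t - 2)*(t + 2)) = -4/(t + 2) + 5/(t - 2).
An antiderivative is F(t) = 5*log(t - 2) - 4*log(t + 2).
Then F(7) - F(3) = (-8*log(3) + 5*log(5)) - (-4*log(5)) = -8*log(3) + 9*log(5).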